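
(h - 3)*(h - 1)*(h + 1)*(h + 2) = h^4 - h^3 - 7*h^2 + h + 6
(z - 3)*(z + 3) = z^2 - 9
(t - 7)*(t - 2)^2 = t^3 - 11*t^2 + 32*t - 28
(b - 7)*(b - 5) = b^2 - 12*b + 35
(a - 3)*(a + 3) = a^2 - 9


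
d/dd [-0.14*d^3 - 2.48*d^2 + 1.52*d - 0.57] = -0.42*d^2 - 4.96*d + 1.52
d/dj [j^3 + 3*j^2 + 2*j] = 3*j^2 + 6*j + 2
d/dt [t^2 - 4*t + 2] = 2*t - 4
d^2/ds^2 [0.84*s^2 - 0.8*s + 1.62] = 1.68000000000000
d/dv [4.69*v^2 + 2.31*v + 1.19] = 9.38*v + 2.31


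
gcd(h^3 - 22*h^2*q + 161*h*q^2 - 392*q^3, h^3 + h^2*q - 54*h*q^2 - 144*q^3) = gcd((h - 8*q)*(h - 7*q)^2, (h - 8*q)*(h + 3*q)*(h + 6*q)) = -h + 8*q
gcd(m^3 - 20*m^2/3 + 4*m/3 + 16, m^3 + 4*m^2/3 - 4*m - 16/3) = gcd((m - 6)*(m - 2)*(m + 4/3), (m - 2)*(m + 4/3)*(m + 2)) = m^2 - 2*m/3 - 8/3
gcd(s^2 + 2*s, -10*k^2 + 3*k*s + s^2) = 1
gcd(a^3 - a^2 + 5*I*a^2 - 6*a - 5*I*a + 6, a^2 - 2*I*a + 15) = a + 3*I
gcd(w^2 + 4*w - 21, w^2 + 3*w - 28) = w + 7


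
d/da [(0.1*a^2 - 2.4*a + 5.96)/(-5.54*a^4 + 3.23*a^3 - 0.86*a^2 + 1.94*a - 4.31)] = (1.108*a^5 - 40.211*a^4 + 147.5776*a^3 - 59.6224*a^2 + 9.3892*a - 1.2184)/(30.6916*a^8 - 35.7884*a^7 + 19.9617*a^6 - 27.0508*a^5 + 61.0268*a^4 - 31.1794*a^3 + 11.1768*a^2 - 16.7228*a + 18.5761)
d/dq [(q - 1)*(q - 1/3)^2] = (3*q - 1)*(9*q - 7)/9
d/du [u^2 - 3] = 2*u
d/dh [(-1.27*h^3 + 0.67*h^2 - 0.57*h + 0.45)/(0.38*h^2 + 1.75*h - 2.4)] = (-0.4826*h^4 - 4.445*h^3 + 10.5331*h^2 - 3.558*h + 0.5805)/(0.1444*h^4 + 1.33*h^3 + 1.2385*h^2 - 8.4*h + 5.76)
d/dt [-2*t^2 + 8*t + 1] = 8 - 4*t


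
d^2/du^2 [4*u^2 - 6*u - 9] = 8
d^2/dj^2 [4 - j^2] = -2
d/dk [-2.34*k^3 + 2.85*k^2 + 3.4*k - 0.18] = -7.02*k^2 + 5.7*k + 3.4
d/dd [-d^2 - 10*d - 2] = -2*d - 10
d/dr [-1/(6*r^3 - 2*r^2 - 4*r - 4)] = (9*r^2/2 - r - 1)/(-3*r^3 + r^2 + 2*r + 2)^2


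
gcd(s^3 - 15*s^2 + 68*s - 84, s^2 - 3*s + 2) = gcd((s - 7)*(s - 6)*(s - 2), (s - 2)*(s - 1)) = s - 2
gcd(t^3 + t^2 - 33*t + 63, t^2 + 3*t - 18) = t - 3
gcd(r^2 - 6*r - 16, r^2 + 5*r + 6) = r + 2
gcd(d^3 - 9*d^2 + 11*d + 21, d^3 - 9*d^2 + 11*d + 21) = d^3 - 9*d^2 + 11*d + 21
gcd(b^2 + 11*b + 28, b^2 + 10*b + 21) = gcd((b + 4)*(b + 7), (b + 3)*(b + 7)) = b + 7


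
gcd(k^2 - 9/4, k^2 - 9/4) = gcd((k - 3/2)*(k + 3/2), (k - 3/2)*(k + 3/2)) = k^2 - 9/4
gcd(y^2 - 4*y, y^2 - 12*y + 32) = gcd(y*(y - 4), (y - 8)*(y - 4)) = y - 4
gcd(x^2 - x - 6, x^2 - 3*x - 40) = 1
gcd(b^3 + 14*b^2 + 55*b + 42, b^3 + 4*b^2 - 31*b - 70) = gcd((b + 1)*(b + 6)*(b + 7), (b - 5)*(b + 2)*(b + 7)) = b + 7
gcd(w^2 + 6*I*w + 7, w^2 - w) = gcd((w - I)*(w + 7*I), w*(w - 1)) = 1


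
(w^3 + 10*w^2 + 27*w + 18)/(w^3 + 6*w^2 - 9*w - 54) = (w + 1)/(w - 3)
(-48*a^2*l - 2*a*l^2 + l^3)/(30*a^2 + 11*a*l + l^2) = l*(-8*a + l)/(5*a + l)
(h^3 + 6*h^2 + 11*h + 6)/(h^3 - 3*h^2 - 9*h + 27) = (h^2 + 3*h + 2)/(h^2 - 6*h + 9)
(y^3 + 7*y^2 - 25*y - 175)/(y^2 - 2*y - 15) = (y^2 + 12*y + 35)/(y + 3)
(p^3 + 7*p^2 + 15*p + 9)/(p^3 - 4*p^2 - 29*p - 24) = (p + 3)/(p - 8)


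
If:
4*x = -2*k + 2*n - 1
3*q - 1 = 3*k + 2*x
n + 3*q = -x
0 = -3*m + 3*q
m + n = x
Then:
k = -1/2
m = -1/10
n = 1/5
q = -1/10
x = 1/10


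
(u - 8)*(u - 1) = u^2 - 9*u + 8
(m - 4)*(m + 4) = m^2 - 16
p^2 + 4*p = p*(p + 4)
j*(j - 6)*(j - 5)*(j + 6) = j^4 - 5*j^3 - 36*j^2 + 180*j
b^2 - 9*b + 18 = (b - 6)*(b - 3)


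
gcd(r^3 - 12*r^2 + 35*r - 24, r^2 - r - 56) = r - 8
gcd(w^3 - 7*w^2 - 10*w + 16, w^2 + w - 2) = w^2 + w - 2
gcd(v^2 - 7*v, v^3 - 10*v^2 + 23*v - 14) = v - 7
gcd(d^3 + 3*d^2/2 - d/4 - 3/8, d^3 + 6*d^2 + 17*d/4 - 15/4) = d^2 + d - 3/4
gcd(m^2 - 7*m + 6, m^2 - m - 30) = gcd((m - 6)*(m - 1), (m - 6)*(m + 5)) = m - 6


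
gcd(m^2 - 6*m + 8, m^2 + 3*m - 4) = 1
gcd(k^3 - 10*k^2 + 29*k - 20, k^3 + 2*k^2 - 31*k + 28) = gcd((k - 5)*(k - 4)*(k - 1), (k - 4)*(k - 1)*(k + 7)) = k^2 - 5*k + 4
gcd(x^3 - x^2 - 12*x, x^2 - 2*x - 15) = x + 3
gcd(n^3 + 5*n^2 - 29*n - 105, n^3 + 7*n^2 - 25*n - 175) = n^2 + 2*n - 35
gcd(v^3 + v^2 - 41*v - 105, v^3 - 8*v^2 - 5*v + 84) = v^2 - 4*v - 21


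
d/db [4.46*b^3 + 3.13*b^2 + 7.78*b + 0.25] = 13.38*b^2 + 6.26*b + 7.78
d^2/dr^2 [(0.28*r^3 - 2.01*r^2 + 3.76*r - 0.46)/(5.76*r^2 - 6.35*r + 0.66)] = (2.27373675443232e-13*r^4 + 122.911736*r^3 - 52.7637599999998*r^2 + 15.917472*r - 3.83402)/(191.102976*r^6 - 632.03328*r^5 + 762.464448*r^4 - 400.888835*r^3 + 87.365718*r^2 - 8.29818*r + 0.287496)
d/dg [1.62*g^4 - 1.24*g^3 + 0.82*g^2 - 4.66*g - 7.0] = 6.48*g^3 - 3.72*g^2 + 1.64*g - 4.66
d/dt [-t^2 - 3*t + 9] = -2*t - 3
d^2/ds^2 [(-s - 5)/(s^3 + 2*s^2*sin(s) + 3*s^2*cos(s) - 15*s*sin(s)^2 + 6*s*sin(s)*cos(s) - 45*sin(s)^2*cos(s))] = (-(s + 5)*(-12*s^2*sin(s) + 8*s^2*cos(s) + 12*s^2 + 16*s*sin(s) - 60*s*sin(2*s) + 24*s*cos(s) + 24*s*cos(2*s) + 45*sin(s) + 12*sin(2*s) - 135*sin(3*s) + 30*cos(2*s) - 30)^2 + 2*(s^3 + 2*s^2*sin(s) + 3*s^2*cos(s) - 15*s*sin(s)^2 + 3*s*sin(2*s) - 45*sin(s)^2*cos(s))*(-8*s^3*sin(s) - 12*s^3*cos(s) - 112*s^2*sin(s) - 48*s^2*sin(2*s) - 12*s^2*cos(s) - 120*s^2*cos(2*s) + 48*s^2 - 192*s*sin(s) - 480*s*sin(2*s) + 277*s*cos(s) - 504*s*cos(2*s) - 405*s*cos(3*s) + 120*s + 170*sin(s) - 576*sin(2*s) - 270*sin(3*s) + 345*cos(s) + 300*cos(2*s) - 2025*cos(3*s) - 60))/(8*(s - 3*sin(s))^3*(s + 5*sin(s))^3*(s + 3*cos(s))^3)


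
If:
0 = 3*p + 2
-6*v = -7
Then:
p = -2/3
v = 7/6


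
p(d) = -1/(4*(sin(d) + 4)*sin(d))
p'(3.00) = -3.10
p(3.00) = -0.43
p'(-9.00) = -0.33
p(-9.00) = 0.17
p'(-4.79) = 0.00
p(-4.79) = -0.05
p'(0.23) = 1.17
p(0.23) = -0.26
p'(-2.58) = -0.18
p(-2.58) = 0.14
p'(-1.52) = 0.00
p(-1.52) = 0.08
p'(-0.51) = 0.22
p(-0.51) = 0.15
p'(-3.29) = -2.82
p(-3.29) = -0.41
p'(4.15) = -0.04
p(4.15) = 0.09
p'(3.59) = -0.30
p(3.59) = 0.16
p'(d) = cos(d)/(4*(sin(d) + 4)*sin(d)^2) + cos(d)/(4*(sin(d) + 4)^2*sin(d)) = (sin(d) + 2)*cos(d)/(2*(sin(d) + 4)^2*sin(d)^2)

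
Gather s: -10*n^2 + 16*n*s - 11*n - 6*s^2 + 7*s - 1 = -10*n^2 - 11*n - 6*s^2 + s*(16*n + 7) - 1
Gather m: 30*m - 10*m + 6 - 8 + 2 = 20*m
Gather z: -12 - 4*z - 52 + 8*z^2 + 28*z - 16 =8*z^2 + 24*z - 80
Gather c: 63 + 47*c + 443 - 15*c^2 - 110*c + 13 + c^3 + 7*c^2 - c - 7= c^3 - 8*c^2 - 64*c + 512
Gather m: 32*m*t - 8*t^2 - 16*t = 32*m*t - 8*t^2 - 16*t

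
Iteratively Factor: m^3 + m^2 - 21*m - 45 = (m + 3)*(m^2 - 2*m - 15) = (m + 3)^2*(m - 5)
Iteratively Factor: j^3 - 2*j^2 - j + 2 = (j - 1)*(j^2 - j - 2) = (j - 1)*(j + 1)*(j - 2)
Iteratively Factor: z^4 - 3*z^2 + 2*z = (z - 1)*(z^3 + z^2 - 2*z) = z*(z - 1)*(z^2 + z - 2) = z*(z - 1)^2*(z + 2)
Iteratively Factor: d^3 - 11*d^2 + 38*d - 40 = (d - 4)*(d^2 - 7*d + 10) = (d - 5)*(d - 4)*(d - 2)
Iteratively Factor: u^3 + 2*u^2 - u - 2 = (u - 1)*(u^2 + 3*u + 2) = (u - 1)*(u + 1)*(u + 2)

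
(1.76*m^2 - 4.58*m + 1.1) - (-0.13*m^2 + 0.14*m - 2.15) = 1.89*m^2 - 4.72*m + 3.25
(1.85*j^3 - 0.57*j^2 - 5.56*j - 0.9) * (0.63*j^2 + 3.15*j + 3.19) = 1.1655*j^5 + 5.4684*j^4 + 0.603200000000001*j^3 - 19.8993*j^2 - 20.5714*j - 2.871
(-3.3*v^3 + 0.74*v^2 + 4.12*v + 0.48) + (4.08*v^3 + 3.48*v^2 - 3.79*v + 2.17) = 0.78*v^3 + 4.22*v^2 + 0.33*v + 2.65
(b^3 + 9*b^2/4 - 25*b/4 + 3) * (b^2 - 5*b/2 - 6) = b^5 - b^4/4 - 143*b^3/8 + 41*b^2/8 + 30*b - 18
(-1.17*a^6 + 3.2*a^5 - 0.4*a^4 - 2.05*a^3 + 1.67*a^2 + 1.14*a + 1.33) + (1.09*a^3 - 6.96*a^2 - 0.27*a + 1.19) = -1.17*a^6 + 3.2*a^5 - 0.4*a^4 - 0.96*a^3 - 5.29*a^2 + 0.87*a + 2.52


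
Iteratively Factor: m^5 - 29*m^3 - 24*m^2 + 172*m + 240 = (m - 5)*(m^4 + 5*m^3 - 4*m^2 - 44*m - 48) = (m - 5)*(m + 4)*(m^3 + m^2 - 8*m - 12) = (m - 5)*(m + 2)*(m + 4)*(m^2 - m - 6) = (m - 5)*(m + 2)^2*(m + 4)*(m - 3)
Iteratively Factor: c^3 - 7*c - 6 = (c + 2)*(c^2 - 2*c - 3) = (c - 3)*(c + 2)*(c + 1)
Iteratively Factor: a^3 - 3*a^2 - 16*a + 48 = (a - 4)*(a^2 + a - 12) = (a - 4)*(a - 3)*(a + 4)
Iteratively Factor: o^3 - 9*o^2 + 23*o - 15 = (o - 1)*(o^2 - 8*o + 15) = (o - 5)*(o - 1)*(o - 3)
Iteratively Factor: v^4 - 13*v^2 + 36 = (v + 3)*(v^3 - 3*v^2 - 4*v + 12) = (v - 2)*(v + 3)*(v^2 - v - 6) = (v - 3)*(v - 2)*(v + 3)*(v + 2)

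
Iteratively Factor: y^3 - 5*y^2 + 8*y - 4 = (y - 1)*(y^2 - 4*y + 4) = (y - 2)*(y - 1)*(y - 2)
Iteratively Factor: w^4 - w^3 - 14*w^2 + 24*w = (w)*(w^3 - w^2 - 14*w + 24) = w*(w + 4)*(w^2 - 5*w + 6) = w*(w - 2)*(w + 4)*(w - 3)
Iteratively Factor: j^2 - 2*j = (j)*(j - 2)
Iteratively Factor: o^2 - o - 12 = (o - 4)*(o + 3)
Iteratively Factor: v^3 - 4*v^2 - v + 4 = (v - 4)*(v^2 - 1) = (v - 4)*(v - 1)*(v + 1)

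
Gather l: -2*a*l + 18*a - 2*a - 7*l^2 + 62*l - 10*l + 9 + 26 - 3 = 16*a - 7*l^2 + l*(52 - 2*a) + 32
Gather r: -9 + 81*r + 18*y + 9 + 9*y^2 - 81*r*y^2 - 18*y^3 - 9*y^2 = r*(81 - 81*y^2) - 18*y^3 + 18*y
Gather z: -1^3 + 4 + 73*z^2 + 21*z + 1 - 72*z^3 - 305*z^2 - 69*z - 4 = -72*z^3 - 232*z^2 - 48*z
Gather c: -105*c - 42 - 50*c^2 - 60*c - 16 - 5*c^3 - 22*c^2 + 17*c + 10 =-5*c^3 - 72*c^2 - 148*c - 48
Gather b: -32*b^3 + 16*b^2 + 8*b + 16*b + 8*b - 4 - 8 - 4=-32*b^3 + 16*b^2 + 32*b - 16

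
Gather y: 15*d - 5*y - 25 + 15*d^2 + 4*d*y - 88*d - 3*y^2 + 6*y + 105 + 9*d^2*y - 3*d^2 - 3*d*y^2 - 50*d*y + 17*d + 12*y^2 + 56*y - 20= 12*d^2 - 56*d + y^2*(9 - 3*d) + y*(9*d^2 - 46*d + 57) + 60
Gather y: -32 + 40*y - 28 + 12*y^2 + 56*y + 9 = 12*y^2 + 96*y - 51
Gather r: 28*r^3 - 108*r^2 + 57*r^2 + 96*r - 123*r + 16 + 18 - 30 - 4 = 28*r^3 - 51*r^2 - 27*r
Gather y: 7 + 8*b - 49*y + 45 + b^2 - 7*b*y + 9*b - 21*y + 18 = b^2 + 17*b + y*(-7*b - 70) + 70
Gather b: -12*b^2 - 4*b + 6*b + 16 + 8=-12*b^2 + 2*b + 24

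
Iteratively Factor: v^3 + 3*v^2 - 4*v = (v)*(v^2 + 3*v - 4) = v*(v + 4)*(v - 1)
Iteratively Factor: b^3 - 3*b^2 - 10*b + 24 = (b + 3)*(b^2 - 6*b + 8) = (b - 2)*(b + 3)*(b - 4)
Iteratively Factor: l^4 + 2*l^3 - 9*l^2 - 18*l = (l - 3)*(l^3 + 5*l^2 + 6*l) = (l - 3)*(l + 3)*(l^2 + 2*l) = (l - 3)*(l + 2)*(l + 3)*(l)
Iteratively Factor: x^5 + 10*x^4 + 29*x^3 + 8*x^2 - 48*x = (x)*(x^4 + 10*x^3 + 29*x^2 + 8*x - 48) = x*(x + 3)*(x^3 + 7*x^2 + 8*x - 16) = x*(x - 1)*(x + 3)*(x^2 + 8*x + 16) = x*(x - 1)*(x + 3)*(x + 4)*(x + 4)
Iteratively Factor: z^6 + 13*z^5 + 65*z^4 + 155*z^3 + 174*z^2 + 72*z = (z + 1)*(z^5 + 12*z^4 + 53*z^3 + 102*z^2 + 72*z) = (z + 1)*(z + 4)*(z^4 + 8*z^3 + 21*z^2 + 18*z) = (z + 1)*(z + 3)*(z + 4)*(z^3 + 5*z^2 + 6*z) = (z + 1)*(z + 2)*(z + 3)*(z + 4)*(z^2 + 3*z) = (z + 1)*(z + 2)*(z + 3)^2*(z + 4)*(z)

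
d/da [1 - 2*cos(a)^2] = 2*sin(2*a)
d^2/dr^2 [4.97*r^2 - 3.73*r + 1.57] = 9.94000000000000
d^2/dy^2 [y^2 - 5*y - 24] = 2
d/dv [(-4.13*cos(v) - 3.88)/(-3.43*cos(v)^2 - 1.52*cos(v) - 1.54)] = (14.1659*cos(v)^2 + 26.6168*cos(v) - 0.4626)*sin(v)/(11.7649*cos(v)^4 + 10.4272*cos(v)^3 + 12.8748*cos(v)^2 + 4.6816*cos(v) + 2.3716)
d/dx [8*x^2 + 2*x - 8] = 16*x + 2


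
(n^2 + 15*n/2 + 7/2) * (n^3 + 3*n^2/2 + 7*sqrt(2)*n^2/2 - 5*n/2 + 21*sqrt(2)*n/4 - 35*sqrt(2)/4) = n^5 + 7*sqrt(2)*n^4/2 + 9*n^4 + 49*n^3/4 + 63*sqrt(2)*n^3/2 - 27*n^2/2 + 343*sqrt(2)*n^2/8 - 189*sqrt(2)*n/4 - 35*n/4 - 245*sqrt(2)/8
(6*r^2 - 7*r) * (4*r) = 24*r^3 - 28*r^2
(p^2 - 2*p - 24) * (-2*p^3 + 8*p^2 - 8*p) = -2*p^5 + 12*p^4 + 24*p^3 - 176*p^2 + 192*p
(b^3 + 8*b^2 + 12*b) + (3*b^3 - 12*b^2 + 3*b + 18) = 4*b^3 - 4*b^2 + 15*b + 18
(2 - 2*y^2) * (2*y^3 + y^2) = -4*y^5 - 2*y^4 + 4*y^3 + 2*y^2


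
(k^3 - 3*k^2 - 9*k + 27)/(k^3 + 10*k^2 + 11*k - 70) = (k^3 - 3*k^2 - 9*k + 27)/(k^3 + 10*k^2 + 11*k - 70)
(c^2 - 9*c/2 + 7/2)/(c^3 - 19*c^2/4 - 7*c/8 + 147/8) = 4*(c - 1)/(4*c^2 - 5*c - 21)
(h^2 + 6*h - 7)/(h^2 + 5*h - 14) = (h - 1)/(h - 2)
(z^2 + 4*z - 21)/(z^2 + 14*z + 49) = (z - 3)/(z + 7)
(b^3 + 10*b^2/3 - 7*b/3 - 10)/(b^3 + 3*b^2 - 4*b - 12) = (b - 5/3)/(b - 2)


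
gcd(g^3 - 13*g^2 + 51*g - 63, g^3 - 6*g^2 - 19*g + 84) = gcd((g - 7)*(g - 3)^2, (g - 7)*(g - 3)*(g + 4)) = g^2 - 10*g + 21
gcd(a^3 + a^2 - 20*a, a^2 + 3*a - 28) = a - 4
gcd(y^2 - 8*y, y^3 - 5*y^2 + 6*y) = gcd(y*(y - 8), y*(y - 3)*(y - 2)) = y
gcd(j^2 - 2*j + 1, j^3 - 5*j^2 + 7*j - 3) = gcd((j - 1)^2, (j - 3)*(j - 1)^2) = j^2 - 2*j + 1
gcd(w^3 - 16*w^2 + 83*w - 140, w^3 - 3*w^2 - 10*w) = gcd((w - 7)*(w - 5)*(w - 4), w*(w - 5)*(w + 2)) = w - 5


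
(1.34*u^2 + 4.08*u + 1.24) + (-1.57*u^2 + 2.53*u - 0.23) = -0.23*u^2 + 6.61*u + 1.01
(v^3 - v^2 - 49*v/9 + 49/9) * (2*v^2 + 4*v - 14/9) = 2*v^5 + 2*v^4 - 148*v^3/9 - 28*v^2/3 + 2450*v/81 - 686/81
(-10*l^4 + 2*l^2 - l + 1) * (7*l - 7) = -70*l^5 + 70*l^4 + 14*l^3 - 21*l^2 + 14*l - 7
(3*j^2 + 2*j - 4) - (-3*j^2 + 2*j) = 6*j^2 - 4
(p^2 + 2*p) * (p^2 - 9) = p^4 + 2*p^3 - 9*p^2 - 18*p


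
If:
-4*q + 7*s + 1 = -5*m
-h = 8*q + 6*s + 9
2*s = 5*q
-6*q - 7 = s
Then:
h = 169/17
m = 172/85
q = -14/17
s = -35/17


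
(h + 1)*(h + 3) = h^2 + 4*h + 3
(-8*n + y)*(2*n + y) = -16*n^2 - 6*n*y + y^2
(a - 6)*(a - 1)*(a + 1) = a^3 - 6*a^2 - a + 6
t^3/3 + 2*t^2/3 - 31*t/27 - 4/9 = (t/3 + 1)*(t - 4/3)*(t + 1/3)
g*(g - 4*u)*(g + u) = g^3 - 3*g^2*u - 4*g*u^2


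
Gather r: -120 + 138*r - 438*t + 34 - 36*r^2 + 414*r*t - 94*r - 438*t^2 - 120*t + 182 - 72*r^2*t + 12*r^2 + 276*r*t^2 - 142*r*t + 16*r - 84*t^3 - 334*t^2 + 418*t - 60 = r^2*(-72*t - 24) + r*(276*t^2 + 272*t + 60) - 84*t^3 - 772*t^2 - 140*t + 36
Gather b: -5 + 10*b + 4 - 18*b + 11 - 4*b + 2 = 12 - 12*b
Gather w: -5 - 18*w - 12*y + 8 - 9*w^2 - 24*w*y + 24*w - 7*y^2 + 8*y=-9*w^2 + w*(6 - 24*y) - 7*y^2 - 4*y + 3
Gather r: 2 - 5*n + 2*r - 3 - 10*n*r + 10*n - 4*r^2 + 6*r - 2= 5*n - 4*r^2 + r*(8 - 10*n) - 3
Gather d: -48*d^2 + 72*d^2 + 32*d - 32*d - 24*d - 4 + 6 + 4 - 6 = 24*d^2 - 24*d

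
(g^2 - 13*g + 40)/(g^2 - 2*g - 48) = (g - 5)/(g + 6)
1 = 1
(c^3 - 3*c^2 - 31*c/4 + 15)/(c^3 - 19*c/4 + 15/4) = (c - 4)/(c - 1)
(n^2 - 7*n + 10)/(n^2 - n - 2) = (n - 5)/(n + 1)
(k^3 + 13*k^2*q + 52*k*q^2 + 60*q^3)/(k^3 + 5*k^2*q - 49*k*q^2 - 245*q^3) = (-k^2 - 8*k*q - 12*q^2)/(-k^2 + 49*q^2)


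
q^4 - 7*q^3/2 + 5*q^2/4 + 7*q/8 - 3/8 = (q - 3)*(q - 1/2)^2*(q + 1/2)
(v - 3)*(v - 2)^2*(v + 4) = v^4 - 3*v^3 - 12*v^2 + 52*v - 48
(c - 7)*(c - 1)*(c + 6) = c^3 - 2*c^2 - 41*c + 42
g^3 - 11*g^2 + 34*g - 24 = (g - 6)*(g - 4)*(g - 1)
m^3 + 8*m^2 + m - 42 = (m - 2)*(m + 3)*(m + 7)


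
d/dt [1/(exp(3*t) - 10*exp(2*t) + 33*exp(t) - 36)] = (-3*exp(2*t) + 20*exp(t) - 33)*exp(t)/(exp(3*t) - 10*exp(2*t) + 33*exp(t) - 36)^2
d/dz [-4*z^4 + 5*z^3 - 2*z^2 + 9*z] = -16*z^3 + 15*z^2 - 4*z + 9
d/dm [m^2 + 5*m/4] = 2*m + 5/4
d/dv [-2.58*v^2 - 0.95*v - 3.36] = -5.16*v - 0.95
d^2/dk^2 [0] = 0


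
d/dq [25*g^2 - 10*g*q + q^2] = -10*g + 2*q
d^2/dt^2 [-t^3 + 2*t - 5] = -6*t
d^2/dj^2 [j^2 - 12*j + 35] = 2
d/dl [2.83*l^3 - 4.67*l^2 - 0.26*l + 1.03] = 8.49*l^2 - 9.34*l - 0.26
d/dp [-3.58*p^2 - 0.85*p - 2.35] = -7.16*p - 0.85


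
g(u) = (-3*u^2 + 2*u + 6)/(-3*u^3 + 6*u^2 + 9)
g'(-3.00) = -0.01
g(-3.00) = -0.19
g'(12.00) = -0.00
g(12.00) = 0.09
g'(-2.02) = 0.06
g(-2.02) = -0.18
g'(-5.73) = -0.02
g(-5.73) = -0.13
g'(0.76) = -0.41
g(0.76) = 0.52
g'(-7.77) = -0.01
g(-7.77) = -0.11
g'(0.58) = -0.36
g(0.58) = 0.59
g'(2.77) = -3.73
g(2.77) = 1.32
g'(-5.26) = -0.02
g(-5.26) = -0.14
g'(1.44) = -0.51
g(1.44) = 0.21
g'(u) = (2 - 6*u)/(-3*u^3 + 6*u^2 + 9) + (9*u^2 - 12*u)*(-3*u^2 + 2*u + 6)/(-3*u^3 + 6*u^2 + 9)^2 = (u*(3*u - 4)*(-3*u^2 + 2*u + 6) + 2*(1 - 3*u)*(-u^3 + 2*u^2 + 3))/(3*(-u^3 + 2*u^2 + 3)^2)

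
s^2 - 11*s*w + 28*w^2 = (s - 7*w)*(s - 4*w)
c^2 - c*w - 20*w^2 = (c - 5*w)*(c + 4*w)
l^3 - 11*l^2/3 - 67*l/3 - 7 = (l - 7)*(l + 1/3)*(l + 3)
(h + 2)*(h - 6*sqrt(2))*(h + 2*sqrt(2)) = h^3 - 4*sqrt(2)*h^2 + 2*h^2 - 24*h - 8*sqrt(2)*h - 48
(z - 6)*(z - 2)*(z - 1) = z^3 - 9*z^2 + 20*z - 12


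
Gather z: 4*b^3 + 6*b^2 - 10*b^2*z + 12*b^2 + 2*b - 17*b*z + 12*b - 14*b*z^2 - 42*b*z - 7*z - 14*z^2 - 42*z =4*b^3 + 18*b^2 + 14*b + z^2*(-14*b - 14) + z*(-10*b^2 - 59*b - 49)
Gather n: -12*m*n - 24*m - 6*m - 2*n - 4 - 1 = -30*m + n*(-12*m - 2) - 5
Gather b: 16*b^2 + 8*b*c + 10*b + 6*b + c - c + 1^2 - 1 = 16*b^2 + b*(8*c + 16)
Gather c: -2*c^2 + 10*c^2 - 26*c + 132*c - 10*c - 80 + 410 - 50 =8*c^2 + 96*c + 280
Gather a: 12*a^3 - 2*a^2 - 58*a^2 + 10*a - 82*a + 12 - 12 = 12*a^3 - 60*a^2 - 72*a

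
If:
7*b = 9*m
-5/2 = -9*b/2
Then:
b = 5/9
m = 35/81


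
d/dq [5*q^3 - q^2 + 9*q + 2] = 15*q^2 - 2*q + 9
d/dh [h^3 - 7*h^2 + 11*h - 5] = 3*h^2 - 14*h + 11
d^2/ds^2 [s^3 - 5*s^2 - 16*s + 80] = 6*s - 10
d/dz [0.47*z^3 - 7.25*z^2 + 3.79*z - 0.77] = 1.41*z^2 - 14.5*z + 3.79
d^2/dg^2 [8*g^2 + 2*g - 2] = 16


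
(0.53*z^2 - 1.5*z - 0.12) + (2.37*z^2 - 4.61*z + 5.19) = 2.9*z^2 - 6.11*z + 5.07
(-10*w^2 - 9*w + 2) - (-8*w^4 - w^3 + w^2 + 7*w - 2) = 8*w^4 + w^3 - 11*w^2 - 16*w + 4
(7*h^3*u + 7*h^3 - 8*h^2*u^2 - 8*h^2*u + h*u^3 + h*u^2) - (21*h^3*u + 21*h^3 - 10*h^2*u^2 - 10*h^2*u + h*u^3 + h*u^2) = -14*h^3*u - 14*h^3 + 2*h^2*u^2 + 2*h^2*u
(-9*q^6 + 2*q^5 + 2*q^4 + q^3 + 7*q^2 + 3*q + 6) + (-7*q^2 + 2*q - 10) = -9*q^6 + 2*q^5 + 2*q^4 + q^3 + 5*q - 4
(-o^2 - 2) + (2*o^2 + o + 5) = o^2 + o + 3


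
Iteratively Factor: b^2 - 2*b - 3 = (b + 1)*(b - 3)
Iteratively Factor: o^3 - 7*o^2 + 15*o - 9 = (o - 3)*(o^2 - 4*o + 3) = (o - 3)*(o - 1)*(o - 3)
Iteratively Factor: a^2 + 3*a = (a)*(a + 3)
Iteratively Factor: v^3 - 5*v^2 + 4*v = (v)*(v^2 - 5*v + 4) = v*(v - 4)*(v - 1)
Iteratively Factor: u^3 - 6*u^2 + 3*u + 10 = (u + 1)*(u^2 - 7*u + 10) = (u - 5)*(u + 1)*(u - 2)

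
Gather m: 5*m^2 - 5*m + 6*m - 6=5*m^2 + m - 6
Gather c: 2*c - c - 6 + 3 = c - 3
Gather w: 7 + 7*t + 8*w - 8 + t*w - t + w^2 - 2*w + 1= 6*t + w^2 + w*(t + 6)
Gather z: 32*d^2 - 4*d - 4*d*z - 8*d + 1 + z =32*d^2 - 12*d + z*(1 - 4*d) + 1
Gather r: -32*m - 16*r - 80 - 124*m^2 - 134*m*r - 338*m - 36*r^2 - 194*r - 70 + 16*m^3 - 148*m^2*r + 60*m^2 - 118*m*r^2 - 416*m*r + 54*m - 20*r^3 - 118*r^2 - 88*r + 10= 16*m^3 - 64*m^2 - 316*m - 20*r^3 + r^2*(-118*m - 154) + r*(-148*m^2 - 550*m - 298) - 140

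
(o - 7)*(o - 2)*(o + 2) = o^3 - 7*o^2 - 4*o + 28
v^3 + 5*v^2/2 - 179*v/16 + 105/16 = (v - 7/4)*(v - 3/4)*(v + 5)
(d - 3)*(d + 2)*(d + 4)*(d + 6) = d^4 + 9*d^3 + 8*d^2 - 84*d - 144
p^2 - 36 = (p - 6)*(p + 6)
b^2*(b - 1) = b^3 - b^2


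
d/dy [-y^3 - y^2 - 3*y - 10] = -3*y^2 - 2*y - 3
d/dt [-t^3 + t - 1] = 1 - 3*t^2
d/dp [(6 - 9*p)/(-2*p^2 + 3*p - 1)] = 3*(-6*p^2 + 8*p - 3)/(4*p^4 - 12*p^3 + 13*p^2 - 6*p + 1)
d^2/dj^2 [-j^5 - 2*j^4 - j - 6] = j^2*(-20*j - 24)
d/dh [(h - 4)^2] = 2*h - 8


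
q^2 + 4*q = q*(q + 4)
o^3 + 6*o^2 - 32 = (o - 2)*(o + 4)^2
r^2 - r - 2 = (r - 2)*(r + 1)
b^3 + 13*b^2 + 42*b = b*(b + 6)*(b + 7)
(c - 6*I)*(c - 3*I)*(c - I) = c^3 - 10*I*c^2 - 27*c + 18*I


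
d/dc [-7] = 0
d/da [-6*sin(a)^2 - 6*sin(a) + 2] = -6*sin(2*a) - 6*cos(a)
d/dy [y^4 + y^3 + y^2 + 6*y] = 4*y^3 + 3*y^2 + 2*y + 6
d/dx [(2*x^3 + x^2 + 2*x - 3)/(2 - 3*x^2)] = 2*(-3*x^4 + 9*x^2 - 7*x + 2)/(9*x^4 - 12*x^2 + 4)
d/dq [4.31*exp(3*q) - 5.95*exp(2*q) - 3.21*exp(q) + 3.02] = (12.93*exp(2*q) - 11.9*exp(q) - 3.21)*exp(q)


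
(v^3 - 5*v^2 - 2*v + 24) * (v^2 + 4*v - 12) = v^5 - v^4 - 34*v^3 + 76*v^2 + 120*v - 288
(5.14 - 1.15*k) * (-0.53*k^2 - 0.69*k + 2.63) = 0.6095*k^3 - 1.9307*k^2 - 6.5711*k + 13.5182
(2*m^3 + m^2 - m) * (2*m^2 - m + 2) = 4*m^5 + m^3 + 3*m^2 - 2*m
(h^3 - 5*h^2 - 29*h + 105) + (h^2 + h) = h^3 - 4*h^2 - 28*h + 105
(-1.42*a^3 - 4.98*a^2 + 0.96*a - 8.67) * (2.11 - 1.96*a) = 2.7832*a^4 + 6.7646*a^3 - 12.3894*a^2 + 19.0188*a - 18.2937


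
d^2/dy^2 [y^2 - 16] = 2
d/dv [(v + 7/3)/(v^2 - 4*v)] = (-3*v^2 - 14*v + 28)/(3*v^2*(v^2 - 8*v + 16))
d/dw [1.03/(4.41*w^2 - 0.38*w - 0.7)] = (0.3914 - 9.0846*w)/(-4.41*w^2 + 0.38*w + 0.7)^2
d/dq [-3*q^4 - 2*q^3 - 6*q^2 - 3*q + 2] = -12*q^3 - 6*q^2 - 12*q - 3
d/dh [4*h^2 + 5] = 8*h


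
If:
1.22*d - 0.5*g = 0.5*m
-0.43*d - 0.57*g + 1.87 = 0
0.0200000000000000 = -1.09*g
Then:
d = 4.37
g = -0.02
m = 10.69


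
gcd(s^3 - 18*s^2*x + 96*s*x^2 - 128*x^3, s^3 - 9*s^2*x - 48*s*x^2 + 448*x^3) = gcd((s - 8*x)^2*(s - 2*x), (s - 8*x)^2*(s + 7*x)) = s^2 - 16*s*x + 64*x^2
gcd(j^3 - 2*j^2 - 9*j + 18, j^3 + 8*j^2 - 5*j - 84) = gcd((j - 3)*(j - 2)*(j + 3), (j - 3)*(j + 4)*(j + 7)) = j - 3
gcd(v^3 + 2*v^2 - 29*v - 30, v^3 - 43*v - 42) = v^2 + 7*v + 6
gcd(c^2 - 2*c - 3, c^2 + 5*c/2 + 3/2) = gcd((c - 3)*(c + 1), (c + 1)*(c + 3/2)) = c + 1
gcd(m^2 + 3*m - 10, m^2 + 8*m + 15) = m + 5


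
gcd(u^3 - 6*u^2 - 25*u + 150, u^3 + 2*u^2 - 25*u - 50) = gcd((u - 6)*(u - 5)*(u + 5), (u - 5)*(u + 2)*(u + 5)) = u^2 - 25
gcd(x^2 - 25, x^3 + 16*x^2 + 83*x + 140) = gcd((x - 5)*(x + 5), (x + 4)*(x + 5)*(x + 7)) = x + 5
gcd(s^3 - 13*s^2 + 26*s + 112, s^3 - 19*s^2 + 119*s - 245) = s - 7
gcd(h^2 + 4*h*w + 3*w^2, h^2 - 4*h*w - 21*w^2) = h + 3*w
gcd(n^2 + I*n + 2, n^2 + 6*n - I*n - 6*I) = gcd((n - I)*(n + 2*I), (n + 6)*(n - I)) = n - I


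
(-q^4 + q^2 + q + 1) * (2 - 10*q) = 10*q^5 - 2*q^4 - 10*q^3 - 8*q^2 - 8*q + 2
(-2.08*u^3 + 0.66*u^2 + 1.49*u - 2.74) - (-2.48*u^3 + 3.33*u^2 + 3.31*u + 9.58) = 0.4*u^3 - 2.67*u^2 - 1.82*u - 12.32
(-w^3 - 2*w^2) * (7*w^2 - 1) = -7*w^5 - 14*w^4 + w^3 + 2*w^2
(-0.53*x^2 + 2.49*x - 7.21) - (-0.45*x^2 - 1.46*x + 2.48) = -0.08*x^2 + 3.95*x - 9.69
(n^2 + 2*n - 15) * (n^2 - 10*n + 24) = n^4 - 8*n^3 - 11*n^2 + 198*n - 360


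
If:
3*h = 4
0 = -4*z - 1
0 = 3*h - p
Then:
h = 4/3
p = 4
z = -1/4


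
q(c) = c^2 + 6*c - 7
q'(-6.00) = -6.00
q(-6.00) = -7.00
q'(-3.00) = 0.00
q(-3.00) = -16.00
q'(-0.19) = 5.62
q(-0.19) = -8.10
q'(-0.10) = 5.80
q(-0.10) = -7.59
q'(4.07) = 14.14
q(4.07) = 33.98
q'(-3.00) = 0.00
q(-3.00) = -16.00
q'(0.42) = 6.84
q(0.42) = -4.30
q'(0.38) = 6.76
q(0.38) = -4.58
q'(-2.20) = 1.60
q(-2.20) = -15.36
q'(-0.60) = 4.80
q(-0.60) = -10.24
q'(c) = 2*c + 6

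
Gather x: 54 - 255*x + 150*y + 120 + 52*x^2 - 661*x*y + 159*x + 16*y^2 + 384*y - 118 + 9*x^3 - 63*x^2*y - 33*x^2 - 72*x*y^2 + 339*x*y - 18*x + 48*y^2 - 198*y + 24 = 9*x^3 + x^2*(19 - 63*y) + x*(-72*y^2 - 322*y - 114) + 64*y^2 + 336*y + 80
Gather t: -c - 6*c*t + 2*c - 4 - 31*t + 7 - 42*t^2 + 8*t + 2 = c - 42*t^2 + t*(-6*c - 23) + 5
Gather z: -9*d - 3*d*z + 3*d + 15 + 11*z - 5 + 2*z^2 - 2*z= -6*d + 2*z^2 + z*(9 - 3*d) + 10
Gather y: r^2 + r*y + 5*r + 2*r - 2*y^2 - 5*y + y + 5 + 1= r^2 + 7*r - 2*y^2 + y*(r - 4) + 6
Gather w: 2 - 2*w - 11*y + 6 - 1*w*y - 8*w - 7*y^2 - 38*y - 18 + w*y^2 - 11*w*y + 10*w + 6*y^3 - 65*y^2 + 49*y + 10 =w*(y^2 - 12*y) + 6*y^3 - 72*y^2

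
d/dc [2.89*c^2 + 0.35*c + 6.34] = 5.78*c + 0.35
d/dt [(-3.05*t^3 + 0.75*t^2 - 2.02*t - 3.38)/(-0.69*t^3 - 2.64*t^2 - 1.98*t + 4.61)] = (-8.88178419700125e-16*t^5 + 8.5695*t^4 + 9.29039999999999*t^3 - 55.9959*t^2 - 10.9314*t - 16.0046)/(0.4761*t^6 + 3.6432*t^5 + 9.702*t^4 + 4.0926*t^3 - 20.4204*t^2 - 18.2556*t + 21.2521)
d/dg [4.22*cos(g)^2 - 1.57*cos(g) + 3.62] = (1.57 - 8.44*cos(g))*sin(g)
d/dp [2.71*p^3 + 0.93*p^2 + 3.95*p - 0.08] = 8.13*p^2 + 1.86*p + 3.95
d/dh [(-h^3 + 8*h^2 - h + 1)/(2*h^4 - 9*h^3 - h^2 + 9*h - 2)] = (2*h^6 - 32*h^5 + 79*h^4 - 44*h^3 + 104*h^2 - 30*h - 7)/(4*h^8 - 36*h^7 + 77*h^6 + 54*h^5 - 169*h^4 + 18*h^3 + 85*h^2 - 36*h + 4)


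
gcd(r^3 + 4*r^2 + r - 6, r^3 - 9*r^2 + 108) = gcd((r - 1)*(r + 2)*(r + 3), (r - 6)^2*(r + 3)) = r + 3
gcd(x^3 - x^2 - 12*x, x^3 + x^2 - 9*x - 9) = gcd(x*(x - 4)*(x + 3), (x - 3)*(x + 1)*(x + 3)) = x + 3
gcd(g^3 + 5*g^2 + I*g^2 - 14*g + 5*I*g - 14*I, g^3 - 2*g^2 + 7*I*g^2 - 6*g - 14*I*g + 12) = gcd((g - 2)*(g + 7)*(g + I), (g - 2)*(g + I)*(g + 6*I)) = g^2 + g*(-2 + I) - 2*I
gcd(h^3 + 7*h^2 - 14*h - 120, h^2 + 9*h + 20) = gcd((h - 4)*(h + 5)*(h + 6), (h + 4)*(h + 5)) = h + 5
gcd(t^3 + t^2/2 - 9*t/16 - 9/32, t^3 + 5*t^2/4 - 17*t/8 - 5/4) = t + 1/2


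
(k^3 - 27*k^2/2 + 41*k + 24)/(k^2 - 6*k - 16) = (k^2 - 11*k/2 - 3)/(k + 2)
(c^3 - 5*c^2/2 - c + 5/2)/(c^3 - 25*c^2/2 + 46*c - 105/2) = (c^2 - 1)/(c^2 - 10*c + 21)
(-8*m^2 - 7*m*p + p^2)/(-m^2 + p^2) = (-8*m + p)/(-m + p)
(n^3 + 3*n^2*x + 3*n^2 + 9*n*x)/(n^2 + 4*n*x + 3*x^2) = n*(n + 3)/(n + x)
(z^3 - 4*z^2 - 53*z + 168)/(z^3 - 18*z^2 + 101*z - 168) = (z + 7)/(z - 7)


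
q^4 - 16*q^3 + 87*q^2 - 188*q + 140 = (q - 7)*(q - 5)*(q - 2)^2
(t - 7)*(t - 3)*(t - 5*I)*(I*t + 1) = I*t^4 + 6*t^3 - 10*I*t^3 - 60*t^2 + 16*I*t^2 + 126*t + 50*I*t - 105*I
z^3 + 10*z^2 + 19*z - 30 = (z - 1)*(z + 5)*(z + 6)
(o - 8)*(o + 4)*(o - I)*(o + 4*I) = o^4 - 4*o^3 + 3*I*o^3 - 28*o^2 - 12*I*o^2 - 16*o - 96*I*o - 128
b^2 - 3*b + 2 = (b - 2)*(b - 1)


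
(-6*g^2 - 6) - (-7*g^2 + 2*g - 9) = g^2 - 2*g + 3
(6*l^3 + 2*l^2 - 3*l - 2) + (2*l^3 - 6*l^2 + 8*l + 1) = 8*l^3 - 4*l^2 + 5*l - 1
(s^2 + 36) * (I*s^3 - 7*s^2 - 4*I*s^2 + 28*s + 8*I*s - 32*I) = I*s^5 - 7*s^4 - 4*I*s^4 + 28*s^3 + 44*I*s^3 - 252*s^2 - 176*I*s^2 + 1008*s + 288*I*s - 1152*I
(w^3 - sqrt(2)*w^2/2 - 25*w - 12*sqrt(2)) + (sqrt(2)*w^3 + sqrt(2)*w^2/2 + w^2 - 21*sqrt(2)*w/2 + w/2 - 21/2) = w^3 + sqrt(2)*w^3 + w^2 - 49*w/2 - 21*sqrt(2)*w/2 - 12*sqrt(2) - 21/2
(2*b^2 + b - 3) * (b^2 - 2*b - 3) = 2*b^4 - 3*b^3 - 11*b^2 + 3*b + 9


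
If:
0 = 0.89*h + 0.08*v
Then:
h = -0.0898876404494382*v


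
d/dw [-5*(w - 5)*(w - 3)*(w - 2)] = -15*w^2 + 100*w - 155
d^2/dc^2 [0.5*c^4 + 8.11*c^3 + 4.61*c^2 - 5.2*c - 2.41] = 6.0*c^2 + 48.66*c + 9.22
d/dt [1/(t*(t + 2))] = 2*(-t - 1)/(t^2*(t^2 + 4*t + 4))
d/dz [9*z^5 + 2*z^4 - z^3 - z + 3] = 45*z^4 + 8*z^3 - 3*z^2 - 1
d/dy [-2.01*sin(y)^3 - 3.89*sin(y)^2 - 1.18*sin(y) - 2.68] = (-7.78*sin(y) + 3.015*cos(2*y) - 4.195)*cos(y)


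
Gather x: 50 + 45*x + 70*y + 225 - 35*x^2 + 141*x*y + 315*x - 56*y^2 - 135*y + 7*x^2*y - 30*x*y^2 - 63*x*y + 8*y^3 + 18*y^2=x^2*(7*y - 35) + x*(-30*y^2 + 78*y + 360) + 8*y^3 - 38*y^2 - 65*y + 275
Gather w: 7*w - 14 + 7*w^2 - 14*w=7*w^2 - 7*w - 14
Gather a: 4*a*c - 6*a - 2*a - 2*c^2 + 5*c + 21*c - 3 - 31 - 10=a*(4*c - 8) - 2*c^2 + 26*c - 44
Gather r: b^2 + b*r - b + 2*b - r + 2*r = b^2 + b + r*(b + 1)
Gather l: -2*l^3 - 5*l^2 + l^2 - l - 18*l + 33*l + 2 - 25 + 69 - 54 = -2*l^3 - 4*l^2 + 14*l - 8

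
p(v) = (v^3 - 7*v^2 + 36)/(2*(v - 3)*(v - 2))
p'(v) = (3*v^2 - 14*v)/(2*(v - 3)*(v - 2)) - (v^3 - 7*v^2 + 36)/(2*(v - 3)*(v - 2)^2) - (v^3 - 7*v^2 + 36)/(2*(v - 3)^2*(v - 2))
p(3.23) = -5.89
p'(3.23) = 5.79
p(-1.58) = 0.44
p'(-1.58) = 1.12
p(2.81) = -9.47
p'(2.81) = 12.69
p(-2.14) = -0.14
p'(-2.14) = 0.97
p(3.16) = -6.32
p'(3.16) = 6.45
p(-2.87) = -0.79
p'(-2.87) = 0.84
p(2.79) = -9.73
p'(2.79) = 13.32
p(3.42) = -4.92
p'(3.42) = 4.47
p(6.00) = 0.00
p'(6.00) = 1.00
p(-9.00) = -4.77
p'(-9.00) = 0.57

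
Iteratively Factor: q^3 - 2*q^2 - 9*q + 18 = (q - 2)*(q^2 - 9) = (q - 3)*(q - 2)*(q + 3)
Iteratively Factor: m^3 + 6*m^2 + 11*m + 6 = (m + 1)*(m^2 + 5*m + 6) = (m + 1)*(m + 2)*(m + 3)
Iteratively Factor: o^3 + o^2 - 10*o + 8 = (o - 1)*(o^2 + 2*o - 8) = (o - 1)*(o + 4)*(o - 2)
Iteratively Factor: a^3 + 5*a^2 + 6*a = (a)*(a^2 + 5*a + 6) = a*(a + 3)*(a + 2)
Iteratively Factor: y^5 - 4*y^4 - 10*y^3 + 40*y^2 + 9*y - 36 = (y - 1)*(y^4 - 3*y^3 - 13*y^2 + 27*y + 36) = (y - 3)*(y - 1)*(y^3 - 13*y - 12) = (y - 4)*(y - 3)*(y - 1)*(y^2 + 4*y + 3) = (y - 4)*(y - 3)*(y - 1)*(y + 1)*(y + 3)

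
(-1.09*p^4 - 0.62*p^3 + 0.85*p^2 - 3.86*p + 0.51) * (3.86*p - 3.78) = -4.2074*p^5 + 1.727*p^4 + 5.6246*p^3 - 18.1126*p^2 + 16.5594*p - 1.9278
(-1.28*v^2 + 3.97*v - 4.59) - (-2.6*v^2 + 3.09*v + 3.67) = 1.32*v^2 + 0.88*v - 8.26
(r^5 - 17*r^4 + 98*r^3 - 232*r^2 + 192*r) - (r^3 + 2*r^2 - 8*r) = r^5 - 17*r^4 + 97*r^3 - 234*r^2 + 200*r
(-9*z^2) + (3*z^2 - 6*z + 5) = -6*z^2 - 6*z + 5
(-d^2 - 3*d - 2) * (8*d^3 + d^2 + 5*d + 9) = -8*d^5 - 25*d^4 - 24*d^3 - 26*d^2 - 37*d - 18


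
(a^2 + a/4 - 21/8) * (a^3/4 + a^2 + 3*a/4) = a^5/4 + 17*a^4/16 + 11*a^3/32 - 39*a^2/16 - 63*a/32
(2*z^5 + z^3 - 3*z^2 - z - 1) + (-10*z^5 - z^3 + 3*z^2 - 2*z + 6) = -8*z^5 - 3*z + 5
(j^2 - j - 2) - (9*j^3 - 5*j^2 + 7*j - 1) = -9*j^3 + 6*j^2 - 8*j - 1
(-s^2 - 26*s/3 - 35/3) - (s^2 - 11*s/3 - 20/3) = -2*s^2 - 5*s - 5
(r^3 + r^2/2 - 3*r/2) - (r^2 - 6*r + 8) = r^3 - r^2/2 + 9*r/2 - 8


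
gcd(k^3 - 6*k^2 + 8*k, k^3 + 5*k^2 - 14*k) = k^2 - 2*k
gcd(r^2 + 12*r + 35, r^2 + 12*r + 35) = r^2 + 12*r + 35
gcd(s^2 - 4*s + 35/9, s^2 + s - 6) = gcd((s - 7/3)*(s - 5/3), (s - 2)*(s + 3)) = 1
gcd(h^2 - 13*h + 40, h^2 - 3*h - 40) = h - 8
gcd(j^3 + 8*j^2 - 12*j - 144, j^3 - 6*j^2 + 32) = j - 4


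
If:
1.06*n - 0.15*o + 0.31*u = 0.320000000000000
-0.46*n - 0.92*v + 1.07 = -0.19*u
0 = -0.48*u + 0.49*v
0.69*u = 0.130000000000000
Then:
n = 2.03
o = 12.64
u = 0.19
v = 0.18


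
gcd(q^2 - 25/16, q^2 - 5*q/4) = q - 5/4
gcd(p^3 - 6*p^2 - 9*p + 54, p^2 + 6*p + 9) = p + 3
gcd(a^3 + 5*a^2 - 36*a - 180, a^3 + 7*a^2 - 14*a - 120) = a^2 + 11*a + 30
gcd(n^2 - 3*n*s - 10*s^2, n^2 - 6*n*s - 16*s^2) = n + 2*s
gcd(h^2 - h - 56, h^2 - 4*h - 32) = h - 8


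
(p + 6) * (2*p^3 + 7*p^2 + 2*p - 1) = 2*p^4 + 19*p^3 + 44*p^2 + 11*p - 6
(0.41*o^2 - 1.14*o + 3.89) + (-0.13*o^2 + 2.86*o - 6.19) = 0.28*o^2 + 1.72*o - 2.3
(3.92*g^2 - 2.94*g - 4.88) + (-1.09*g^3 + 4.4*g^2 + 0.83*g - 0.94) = -1.09*g^3 + 8.32*g^2 - 2.11*g - 5.82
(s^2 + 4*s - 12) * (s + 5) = s^3 + 9*s^2 + 8*s - 60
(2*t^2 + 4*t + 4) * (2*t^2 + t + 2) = 4*t^4 + 10*t^3 + 16*t^2 + 12*t + 8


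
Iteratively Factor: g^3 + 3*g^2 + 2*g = (g)*(g^2 + 3*g + 2) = g*(g + 1)*(g + 2)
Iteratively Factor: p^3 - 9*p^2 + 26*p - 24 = (p - 3)*(p^2 - 6*p + 8) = (p - 4)*(p - 3)*(p - 2)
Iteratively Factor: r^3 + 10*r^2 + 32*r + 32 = (r + 2)*(r^2 + 8*r + 16) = (r + 2)*(r + 4)*(r + 4)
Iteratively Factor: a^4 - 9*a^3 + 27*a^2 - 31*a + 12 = (a - 1)*(a^3 - 8*a^2 + 19*a - 12) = (a - 4)*(a - 1)*(a^2 - 4*a + 3) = (a - 4)*(a - 3)*(a - 1)*(a - 1)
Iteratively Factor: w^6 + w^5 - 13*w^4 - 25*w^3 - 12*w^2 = (w + 3)*(w^5 - 2*w^4 - 7*w^3 - 4*w^2) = w*(w + 3)*(w^4 - 2*w^3 - 7*w^2 - 4*w) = w*(w + 1)*(w + 3)*(w^3 - 3*w^2 - 4*w) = w*(w - 4)*(w + 1)*(w + 3)*(w^2 + w) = w^2*(w - 4)*(w + 1)*(w + 3)*(w + 1)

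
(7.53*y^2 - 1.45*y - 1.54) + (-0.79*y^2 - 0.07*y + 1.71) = 6.74*y^2 - 1.52*y + 0.17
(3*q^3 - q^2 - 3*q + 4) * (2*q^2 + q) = 6*q^5 + q^4 - 7*q^3 + 5*q^2 + 4*q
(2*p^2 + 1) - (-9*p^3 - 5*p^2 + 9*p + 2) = 9*p^3 + 7*p^2 - 9*p - 1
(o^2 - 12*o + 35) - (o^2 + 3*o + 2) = 33 - 15*o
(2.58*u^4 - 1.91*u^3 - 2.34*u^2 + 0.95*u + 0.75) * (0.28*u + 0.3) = 0.7224*u^5 + 0.2392*u^4 - 1.2282*u^3 - 0.436*u^2 + 0.495*u + 0.225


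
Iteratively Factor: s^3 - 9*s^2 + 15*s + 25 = (s - 5)*(s^2 - 4*s - 5) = (s - 5)*(s + 1)*(s - 5)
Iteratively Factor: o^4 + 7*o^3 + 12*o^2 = (o + 4)*(o^3 + 3*o^2) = (o + 3)*(o + 4)*(o^2) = o*(o + 3)*(o + 4)*(o)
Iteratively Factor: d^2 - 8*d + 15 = (d - 5)*(d - 3)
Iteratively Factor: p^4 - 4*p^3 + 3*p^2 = (p - 3)*(p^3 - p^2) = p*(p - 3)*(p^2 - p) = p*(p - 3)*(p - 1)*(p)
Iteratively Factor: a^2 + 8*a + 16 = (a + 4)*(a + 4)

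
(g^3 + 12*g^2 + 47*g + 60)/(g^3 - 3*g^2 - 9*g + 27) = (g^2 + 9*g + 20)/(g^2 - 6*g + 9)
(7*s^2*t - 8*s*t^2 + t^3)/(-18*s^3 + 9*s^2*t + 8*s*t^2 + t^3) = t*(-7*s + t)/(18*s^2 + 9*s*t + t^2)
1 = 1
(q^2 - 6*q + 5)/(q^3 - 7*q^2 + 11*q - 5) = 1/(q - 1)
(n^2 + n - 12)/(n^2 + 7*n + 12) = (n - 3)/(n + 3)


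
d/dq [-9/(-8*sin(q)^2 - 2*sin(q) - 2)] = -9*(8*sin(q) + 1)*cos(q)/(2*(4*sin(q)^2 + sin(q) + 1)^2)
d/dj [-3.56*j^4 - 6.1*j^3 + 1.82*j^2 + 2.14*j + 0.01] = -14.24*j^3 - 18.3*j^2 + 3.64*j + 2.14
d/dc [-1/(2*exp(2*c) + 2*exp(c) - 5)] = (4*exp(c) + 2)*exp(c)/(2*exp(2*c) + 2*exp(c) - 5)^2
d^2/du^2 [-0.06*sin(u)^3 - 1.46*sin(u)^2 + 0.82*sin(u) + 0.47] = -0.775*sin(u) - 0.135*sin(3*u) - 2.92*cos(2*u)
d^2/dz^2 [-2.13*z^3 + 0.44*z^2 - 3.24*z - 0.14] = 0.88 - 12.78*z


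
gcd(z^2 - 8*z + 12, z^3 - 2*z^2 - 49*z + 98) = z - 2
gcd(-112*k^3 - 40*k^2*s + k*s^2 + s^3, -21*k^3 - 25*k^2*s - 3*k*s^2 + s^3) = -7*k + s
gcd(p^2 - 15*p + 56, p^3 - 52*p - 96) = p - 8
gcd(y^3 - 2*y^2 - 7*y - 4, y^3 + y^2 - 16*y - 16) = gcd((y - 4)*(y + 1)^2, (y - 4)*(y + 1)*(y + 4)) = y^2 - 3*y - 4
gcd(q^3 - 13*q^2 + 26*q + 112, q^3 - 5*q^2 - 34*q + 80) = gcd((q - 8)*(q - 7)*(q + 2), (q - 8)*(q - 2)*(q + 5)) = q - 8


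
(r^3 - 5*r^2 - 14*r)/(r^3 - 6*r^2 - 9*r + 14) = r/(r - 1)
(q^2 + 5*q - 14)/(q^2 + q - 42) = (q - 2)/(q - 6)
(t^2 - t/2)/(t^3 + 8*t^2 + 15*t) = (t - 1/2)/(t^2 + 8*t + 15)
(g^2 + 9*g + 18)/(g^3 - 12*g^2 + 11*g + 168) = (g + 6)/(g^2 - 15*g + 56)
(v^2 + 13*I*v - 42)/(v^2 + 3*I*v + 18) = (v + 7*I)/(v - 3*I)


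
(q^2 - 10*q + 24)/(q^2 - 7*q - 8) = (-q^2 + 10*q - 24)/(-q^2 + 7*q + 8)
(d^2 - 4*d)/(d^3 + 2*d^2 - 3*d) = (d - 4)/(d^2 + 2*d - 3)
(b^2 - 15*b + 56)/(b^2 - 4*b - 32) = (b - 7)/(b + 4)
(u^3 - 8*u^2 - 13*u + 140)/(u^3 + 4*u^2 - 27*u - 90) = (u^2 - 3*u - 28)/(u^2 + 9*u + 18)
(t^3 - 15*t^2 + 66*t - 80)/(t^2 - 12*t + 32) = (t^2 - 7*t + 10)/(t - 4)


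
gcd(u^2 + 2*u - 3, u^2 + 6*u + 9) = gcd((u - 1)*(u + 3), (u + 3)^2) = u + 3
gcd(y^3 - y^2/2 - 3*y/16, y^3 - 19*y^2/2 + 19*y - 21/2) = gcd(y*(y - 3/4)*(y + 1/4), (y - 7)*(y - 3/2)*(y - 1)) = 1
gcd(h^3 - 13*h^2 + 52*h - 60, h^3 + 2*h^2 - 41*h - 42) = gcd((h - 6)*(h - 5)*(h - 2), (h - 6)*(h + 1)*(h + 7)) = h - 6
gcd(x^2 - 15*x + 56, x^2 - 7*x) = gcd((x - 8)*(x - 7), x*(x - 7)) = x - 7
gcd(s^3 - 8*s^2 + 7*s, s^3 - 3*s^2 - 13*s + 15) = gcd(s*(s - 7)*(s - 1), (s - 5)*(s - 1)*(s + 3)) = s - 1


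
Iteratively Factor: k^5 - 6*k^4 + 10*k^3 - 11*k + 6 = (k - 1)*(k^4 - 5*k^3 + 5*k^2 + 5*k - 6) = (k - 2)*(k - 1)*(k^3 - 3*k^2 - k + 3) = (k - 3)*(k - 2)*(k - 1)*(k^2 - 1) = (k - 3)*(k - 2)*(k - 1)*(k + 1)*(k - 1)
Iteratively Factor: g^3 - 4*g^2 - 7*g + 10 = (g + 2)*(g^2 - 6*g + 5) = (g - 1)*(g + 2)*(g - 5)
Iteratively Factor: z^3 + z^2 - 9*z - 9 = (z - 3)*(z^2 + 4*z + 3) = (z - 3)*(z + 3)*(z + 1)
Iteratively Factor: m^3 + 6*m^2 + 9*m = (m + 3)*(m^2 + 3*m) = (m + 3)^2*(m)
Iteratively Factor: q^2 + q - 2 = (q - 1)*(q + 2)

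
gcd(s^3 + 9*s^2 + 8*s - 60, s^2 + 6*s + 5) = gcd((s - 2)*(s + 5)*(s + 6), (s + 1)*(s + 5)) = s + 5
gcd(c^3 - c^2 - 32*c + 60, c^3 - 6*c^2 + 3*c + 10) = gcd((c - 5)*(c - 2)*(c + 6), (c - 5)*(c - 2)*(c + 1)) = c^2 - 7*c + 10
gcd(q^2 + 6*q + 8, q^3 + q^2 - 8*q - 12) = q + 2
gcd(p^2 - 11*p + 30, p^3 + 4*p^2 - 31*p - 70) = p - 5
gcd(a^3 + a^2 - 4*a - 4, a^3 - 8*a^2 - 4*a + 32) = a^2 - 4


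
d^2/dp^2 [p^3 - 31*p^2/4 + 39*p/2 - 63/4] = 6*p - 31/2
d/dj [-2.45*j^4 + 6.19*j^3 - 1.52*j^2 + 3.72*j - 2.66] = -9.8*j^3 + 18.57*j^2 - 3.04*j + 3.72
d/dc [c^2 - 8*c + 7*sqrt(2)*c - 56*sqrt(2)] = 2*c - 8 + 7*sqrt(2)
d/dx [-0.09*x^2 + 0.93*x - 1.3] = 0.93 - 0.18*x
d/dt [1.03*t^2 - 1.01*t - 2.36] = 2.06*t - 1.01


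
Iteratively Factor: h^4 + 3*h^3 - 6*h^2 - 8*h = (h)*(h^3 + 3*h^2 - 6*h - 8) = h*(h + 4)*(h^2 - h - 2) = h*(h - 2)*(h + 4)*(h + 1)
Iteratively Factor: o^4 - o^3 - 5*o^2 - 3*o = (o + 1)*(o^3 - 2*o^2 - 3*o) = o*(o + 1)*(o^2 - 2*o - 3) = o*(o - 3)*(o + 1)*(o + 1)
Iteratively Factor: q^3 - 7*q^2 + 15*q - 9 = (q - 1)*(q^2 - 6*q + 9) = (q - 3)*(q - 1)*(q - 3)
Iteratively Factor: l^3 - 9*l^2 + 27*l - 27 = (l - 3)*(l^2 - 6*l + 9) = (l - 3)^2*(l - 3)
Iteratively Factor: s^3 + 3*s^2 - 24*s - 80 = (s + 4)*(s^2 - s - 20) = (s + 4)^2*(s - 5)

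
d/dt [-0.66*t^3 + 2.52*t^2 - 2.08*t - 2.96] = -1.98*t^2 + 5.04*t - 2.08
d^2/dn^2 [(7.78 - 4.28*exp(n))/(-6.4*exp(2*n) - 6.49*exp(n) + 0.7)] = (175.3088*exp(4*n) - 1452.44928*exp(3*n) - 854.40384*exp(2*n) - 447.667938*exp(n) - 33.24734)*exp(n)/(262.144*exp(6*n) + 797.4912*exp(5*n) + 722.68992*exp(4*n) + 98.9082490000001*exp(3*n) - 79.04421*exp(2*n) + 9.5403*exp(n) - 0.343)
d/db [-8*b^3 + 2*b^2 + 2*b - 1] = -24*b^2 + 4*b + 2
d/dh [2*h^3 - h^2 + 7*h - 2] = 6*h^2 - 2*h + 7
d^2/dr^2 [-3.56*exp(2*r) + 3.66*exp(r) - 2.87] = (3.66 - 14.24*exp(r))*exp(r)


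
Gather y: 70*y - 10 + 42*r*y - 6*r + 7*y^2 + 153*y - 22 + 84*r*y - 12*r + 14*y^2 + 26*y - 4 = -18*r + 21*y^2 + y*(126*r + 249) - 36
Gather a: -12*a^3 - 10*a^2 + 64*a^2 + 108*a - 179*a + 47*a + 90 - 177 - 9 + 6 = -12*a^3 + 54*a^2 - 24*a - 90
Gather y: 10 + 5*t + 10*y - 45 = 5*t + 10*y - 35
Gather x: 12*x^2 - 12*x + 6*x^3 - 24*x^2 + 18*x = 6*x^3 - 12*x^2 + 6*x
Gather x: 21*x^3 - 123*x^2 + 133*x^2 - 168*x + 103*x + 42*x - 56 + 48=21*x^3 + 10*x^2 - 23*x - 8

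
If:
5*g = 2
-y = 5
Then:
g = 2/5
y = -5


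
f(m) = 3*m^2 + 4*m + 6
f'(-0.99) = -1.94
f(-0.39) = 4.90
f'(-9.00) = -50.00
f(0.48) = 8.61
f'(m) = 6*m + 4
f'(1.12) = 10.72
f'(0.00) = 4.00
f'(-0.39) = 1.66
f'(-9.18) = -51.08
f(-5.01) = 61.26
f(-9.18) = 222.10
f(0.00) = 6.00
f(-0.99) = 4.98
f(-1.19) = 5.49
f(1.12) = 14.24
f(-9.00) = 213.00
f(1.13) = 14.35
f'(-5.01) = -26.06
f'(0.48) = 6.88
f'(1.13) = 10.78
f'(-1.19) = -3.14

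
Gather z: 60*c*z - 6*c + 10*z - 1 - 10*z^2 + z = -6*c - 10*z^2 + z*(60*c + 11) - 1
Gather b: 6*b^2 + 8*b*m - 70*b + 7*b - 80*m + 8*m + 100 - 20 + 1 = 6*b^2 + b*(8*m - 63) - 72*m + 81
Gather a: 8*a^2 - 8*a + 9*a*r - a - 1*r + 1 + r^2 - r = 8*a^2 + a*(9*r - 9) + r^2 - 2*r + 1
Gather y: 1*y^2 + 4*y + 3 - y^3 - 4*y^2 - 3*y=-y^3 - 3*y^2 + y + 3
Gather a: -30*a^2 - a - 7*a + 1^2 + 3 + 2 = -30*a^2 - 8*a + 6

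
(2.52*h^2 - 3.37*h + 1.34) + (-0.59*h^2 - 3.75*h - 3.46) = 1.93*h^2 - 7.12*h - 2.12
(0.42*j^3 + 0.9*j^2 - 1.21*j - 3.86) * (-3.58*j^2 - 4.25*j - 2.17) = -1.5036*j^5 - 5.007*j^4 - 0.404599999999999*j^3 + 17.0083*j^2 + 19.0307*j + 8.3762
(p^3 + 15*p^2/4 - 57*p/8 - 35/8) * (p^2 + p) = p^5 + 19*p^4/4 - 27*p^3/8 - 23*p^2/2 - 35*p/8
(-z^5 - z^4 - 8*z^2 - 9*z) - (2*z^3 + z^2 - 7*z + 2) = -z^5 - z^4 - 2*z^3 - 9*z^2 - 2*z - 2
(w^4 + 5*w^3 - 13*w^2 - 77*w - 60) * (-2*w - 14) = -2*w^5 - 24*w^4 - 44*w^3 + 336*w^2 + 1198*w + 840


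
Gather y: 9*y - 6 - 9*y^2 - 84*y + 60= -9*y^2 - 75*y + 54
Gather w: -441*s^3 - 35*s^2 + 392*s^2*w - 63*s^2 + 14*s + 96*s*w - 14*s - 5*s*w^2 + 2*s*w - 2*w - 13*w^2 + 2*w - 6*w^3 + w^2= -441*s^3 - 98*s^2 - 6*w^3 + w^2*(-5*s - 12) + w*(392*s^2 + 98*s)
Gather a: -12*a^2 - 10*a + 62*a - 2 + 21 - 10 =-12*a^2 + 52*a + 9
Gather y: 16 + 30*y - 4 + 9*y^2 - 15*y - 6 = 9*y^2 + 15*y + 6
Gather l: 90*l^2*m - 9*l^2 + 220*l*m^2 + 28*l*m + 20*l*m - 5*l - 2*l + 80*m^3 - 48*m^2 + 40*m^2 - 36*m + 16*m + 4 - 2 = l^2*(90*m - 9) + l*(220*m^2 + 48*m - 7) + 80*m^3 - 8*m^2 - 20*m + 2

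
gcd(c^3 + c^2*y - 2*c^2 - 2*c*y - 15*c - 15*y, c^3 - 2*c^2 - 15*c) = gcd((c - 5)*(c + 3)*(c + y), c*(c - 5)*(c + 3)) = c^2 - 2*c - 15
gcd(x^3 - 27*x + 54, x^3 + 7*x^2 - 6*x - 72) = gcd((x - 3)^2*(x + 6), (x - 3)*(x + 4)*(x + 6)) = x^2 + 3*x - 18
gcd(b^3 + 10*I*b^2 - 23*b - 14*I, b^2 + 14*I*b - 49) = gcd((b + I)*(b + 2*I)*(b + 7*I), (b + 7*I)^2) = b + 7*I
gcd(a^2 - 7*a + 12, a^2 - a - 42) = 1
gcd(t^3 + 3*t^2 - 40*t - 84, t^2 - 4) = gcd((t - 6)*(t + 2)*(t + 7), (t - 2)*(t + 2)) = t + 2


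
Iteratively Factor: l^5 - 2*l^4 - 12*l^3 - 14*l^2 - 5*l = (l + 1)*(l^4 - 3*l^3 - 9*l^2 - 5*l) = (l - 5)*(l + 1)*(l^3 + 2*l^2 + l) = (l - 5)*(l + 1)^2*(l^2 + l) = l*(l - 5)*(l + 1)^2*(l + 1)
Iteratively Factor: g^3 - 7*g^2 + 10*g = (g)*(g^2 - 7*g + 10) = g*(g - 5)*(g - 2)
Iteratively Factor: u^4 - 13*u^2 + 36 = (u - 2)*(u^3 + 2*u^2 - 9*u - 18) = (u - 2)*(u + 2)*(u^2 - 9) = (u - 2)*(u + 2)*(u + 3)*(u - 3)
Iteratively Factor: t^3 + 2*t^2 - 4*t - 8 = (t + 2)*(t^2 - 4) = (t - 2)*(t + 2)*(t + 2)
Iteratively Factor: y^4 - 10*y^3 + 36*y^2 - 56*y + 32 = (y - 2)*(y^3 - 8*y^2 + 20*y - 16) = (y - 4)*(y - 2)*(y^2 - 4*y + 4) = (y - 4)*(y - 2)^2*(y - 2)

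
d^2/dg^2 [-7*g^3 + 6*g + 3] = -42*g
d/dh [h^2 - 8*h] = 2*h - 8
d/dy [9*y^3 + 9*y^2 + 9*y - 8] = 27*y^2 + 18*y + 9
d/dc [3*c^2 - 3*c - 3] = 6*c - 3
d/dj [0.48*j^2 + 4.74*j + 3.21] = 0.96*j + 4.74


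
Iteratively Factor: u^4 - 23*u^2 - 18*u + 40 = (u + 2)*(u^3 - 2*u^2 - 19*u + 20) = (u - 1)*(u + 2)*(u^2 - u - 20) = (u - 1)*(u + 2)*(u + 4)*(u - 5)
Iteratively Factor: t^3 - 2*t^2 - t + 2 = (t - 2)*(t^2 - 1) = (t - 2)*(t - 1)*(t + 1)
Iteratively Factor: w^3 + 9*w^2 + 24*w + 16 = (w + 1)*(w^2 + 8*w + 16) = (w + 1)*(w + 4)*(w + 4)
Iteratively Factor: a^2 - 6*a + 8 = (a - 2)*(a - 4)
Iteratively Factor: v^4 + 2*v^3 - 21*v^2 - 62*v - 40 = (v - 5)*(v^3 + 7*v^2 + 14*v + 8) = (v - 5)*(v + 4)*(v^2 + 3*v + 2) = (v - 5)*(v + 2)*(v + 4)*(v + 1)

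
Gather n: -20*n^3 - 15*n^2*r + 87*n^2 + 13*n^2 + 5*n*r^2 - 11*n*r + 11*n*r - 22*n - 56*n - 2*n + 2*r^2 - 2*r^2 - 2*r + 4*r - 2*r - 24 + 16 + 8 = -20*n^3 + n^2*(100 - 15*r) + n*(5*r^2 - 80)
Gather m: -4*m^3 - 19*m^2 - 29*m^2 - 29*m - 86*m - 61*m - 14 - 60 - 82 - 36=-4*m^3 - 48*m^2 - 176*m - 192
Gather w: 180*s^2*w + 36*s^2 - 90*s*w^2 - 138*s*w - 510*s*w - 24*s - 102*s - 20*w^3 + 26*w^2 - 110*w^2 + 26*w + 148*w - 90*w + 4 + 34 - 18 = 36*s^2 - 126*s - 20*w^3 + w^2*(-90*s - 84) + w*(180*s^2 - 648*s + 84) + 20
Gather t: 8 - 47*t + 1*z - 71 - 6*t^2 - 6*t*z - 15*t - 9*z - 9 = -6*t^2 + t*(-6*z - 62) - 8*z - 72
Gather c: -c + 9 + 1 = 10 - c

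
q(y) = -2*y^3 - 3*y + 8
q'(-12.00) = -867.00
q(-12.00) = 3500.00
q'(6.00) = -219.00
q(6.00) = -442.00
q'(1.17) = -11.21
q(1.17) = 1.29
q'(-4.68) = -134.41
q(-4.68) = 227.05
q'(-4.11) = -104.35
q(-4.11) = 159.18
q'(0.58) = -5.02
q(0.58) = 5.87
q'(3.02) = -57.72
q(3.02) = -56.15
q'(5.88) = -210.45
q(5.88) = -416.23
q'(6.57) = -261.99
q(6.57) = -578.90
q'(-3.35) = -70.34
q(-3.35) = 93.24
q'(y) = -6*y^2 - 3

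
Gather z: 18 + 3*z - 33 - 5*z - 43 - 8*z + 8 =-10*z - 50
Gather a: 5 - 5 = 0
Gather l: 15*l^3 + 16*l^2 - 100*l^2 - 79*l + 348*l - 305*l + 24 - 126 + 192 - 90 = 15*l^3 - 84*l^2 - 36*l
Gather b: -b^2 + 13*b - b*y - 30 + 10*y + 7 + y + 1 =-b^2 + b*(13 - y) + 11*y - 22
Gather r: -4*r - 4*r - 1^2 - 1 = -8*r - 2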